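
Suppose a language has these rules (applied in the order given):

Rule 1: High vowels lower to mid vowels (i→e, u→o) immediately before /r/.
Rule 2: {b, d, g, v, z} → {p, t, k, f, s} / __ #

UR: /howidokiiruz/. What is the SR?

howidokierus

Rule 1 (pre-rhotic lowering): /i/ is a high vowel immediately before /r/, so it lowers to [e]. /howidokiiruz/ → howidokieruz.
Rule 2 (final devoicing): /z/ is a voiced obstruent in word-final position, so it devoices to [s]. /howidokieruz/ → howidokierus.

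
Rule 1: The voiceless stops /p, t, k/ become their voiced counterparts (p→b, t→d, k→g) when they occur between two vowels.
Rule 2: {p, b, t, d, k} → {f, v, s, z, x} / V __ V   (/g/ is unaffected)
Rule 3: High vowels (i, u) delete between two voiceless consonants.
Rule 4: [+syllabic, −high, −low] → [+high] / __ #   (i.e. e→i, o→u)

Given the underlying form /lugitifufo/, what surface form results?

lugiziffu

Rule 1 (intervocalic voicing): /t/ is a voiceless stop between vowels /i/ and /i/, so it voices to [d]. /lugitifufo/ → lugidifufo.
Rule 2 (intervocalic spirantization): /d/ is a stop between vowels /i/ and /i/, so it spirantizes to the fricative [z]. /lugidifufo/ → lugizifufo.
Rule 3 (high vowel syncope): /u/ is a high vowel flanked by voiceless consonants /f/ and /f/, so it deletes. /lugizifufo/ → lugiziffo.
Rule 4 (final vowel raising): /o/ is a mid vowel in word-final position, so it raises to [u]. /lugiziffo/ → lugiziffu.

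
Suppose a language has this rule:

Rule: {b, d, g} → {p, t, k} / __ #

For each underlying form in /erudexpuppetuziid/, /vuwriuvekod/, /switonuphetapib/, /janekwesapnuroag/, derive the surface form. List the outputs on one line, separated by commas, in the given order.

/erudexpuppetuziid/: /d/ is a voiced stop in word-final position, so it devoices to [t]. → [erudexpuppetuziit].
/vuwriuvekod/: /d/ is a voiced stop in word-final position, so it devoices to [t]. → [vuwriuvekot].
/switonuphetapib/: /b/ is a voiced stop in word-final position, so it devoices to [p]. → [switonuphetapip].
/janekwesapnuroag/: /g/ is a voiced stop in word-final position, so it devoices to [k]. → [janekwesapnuroak].

erudexpuppetuziit, vuwriuvekot, switonuphetapip, janekwesapnuroak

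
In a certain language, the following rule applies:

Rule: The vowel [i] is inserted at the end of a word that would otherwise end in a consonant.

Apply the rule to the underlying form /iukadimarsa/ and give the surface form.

No segment of /iukadimarsa/ meets the structural description of the rule, so the form surfaces unchanged.

iukadimarsa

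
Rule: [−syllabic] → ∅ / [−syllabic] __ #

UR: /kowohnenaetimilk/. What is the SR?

/k/ is the second consonant of a word-final cluster /lk/, so it deletes.
Surface form: [kowohnenaetimil].

kowohnenaetimil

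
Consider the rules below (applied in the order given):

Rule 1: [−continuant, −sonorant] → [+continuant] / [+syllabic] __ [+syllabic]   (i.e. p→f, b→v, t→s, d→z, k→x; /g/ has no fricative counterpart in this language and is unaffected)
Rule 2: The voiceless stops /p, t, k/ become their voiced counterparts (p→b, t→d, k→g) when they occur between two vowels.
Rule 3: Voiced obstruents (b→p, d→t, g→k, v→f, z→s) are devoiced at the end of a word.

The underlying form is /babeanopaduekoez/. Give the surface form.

baveanofazuexoes

Rule 1 (intervocalic spirantization): /b/ is a stop between vowels /a/ and /e/, so it spirantizes to the fricative [v]. /p/ is a stop between vowels /o/ and /a/, so it spirantizes to the fricative [f]. /d/ is a stop between vowels /a/ and /u/, so it spirantizes to the fricative [z]. /k/ is a stop between vowels /e/ and /o/, so it spirantizes to the fricative [x]. /babeanopaduekoez/ → baveanofazuexoez.
Rule 2 (intervocalic voicing): no segment meets the environment; /baveanofazuexoez/ is unchanged.
Rule 3 (final devoicing): /z/ is a voiced obstruent in word-final position, so it devoices to [s]. /baveanofazuexoez/ → baveanofazuexoes.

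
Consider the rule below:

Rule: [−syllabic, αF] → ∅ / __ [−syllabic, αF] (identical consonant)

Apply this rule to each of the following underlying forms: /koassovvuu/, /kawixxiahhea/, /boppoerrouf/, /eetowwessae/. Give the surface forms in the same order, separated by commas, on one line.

/koassovvuu/: /ss/ is a geminate; the first /s/ deletes. /vv/ is a geminate; the first /v/ deletes. → [koasovuu].
/kawixxiahhea/: /xx/ is a geminate; the first /x/ deletes. /hh/ is a geminate; the first /h/ deletes. → [kawixiahea].
/boppoerrouf/: /pp/ is a geminate; the first /p/ deletes. /rr/ is a geminate; the first /r/ deletes. → [bopoerouf].
/eetowwessae/: /ww/ is a geminate; the first /w/ deletes. /ss/ is a geminate; the first /s/ deletes. → [eetowesae].

koasovuu, kawixiahea, bopoerouf, eetowesae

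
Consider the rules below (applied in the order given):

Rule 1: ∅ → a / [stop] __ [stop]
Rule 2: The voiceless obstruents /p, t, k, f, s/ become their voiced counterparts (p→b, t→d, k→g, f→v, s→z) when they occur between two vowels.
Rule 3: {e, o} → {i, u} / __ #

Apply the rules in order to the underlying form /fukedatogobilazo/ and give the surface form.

fugedadogobilazu

Rule 1 (stop-cluster a-epenthesis): no segment meets the environment; /fukedatogobilazo/ is unchanged.
Rule 2 (intervocalic voicing): /k/ is a voiceless obstruent between vowels /u/ and /e/, so it voices to [g]. /t/ is a voiceless obstruent between vowels /a/ and /o/, so it voices to [d]. /fukedatogobilazo/ → fugedadogobilazo.
Rule 3 (final vowel raising): /o/ is a mid vowel in word-final position, so it raises to [u]. /fugedadogobilazo/ → fugedadogobilazu.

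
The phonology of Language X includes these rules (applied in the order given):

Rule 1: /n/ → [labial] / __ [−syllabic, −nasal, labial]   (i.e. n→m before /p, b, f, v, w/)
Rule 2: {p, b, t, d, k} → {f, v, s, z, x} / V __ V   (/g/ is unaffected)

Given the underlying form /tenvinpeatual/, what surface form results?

temvimpeasual

Rule 1 (nasal place assimilation): /n/ precedes the labial consonant /v/, so it assimilates in place to [m]. /n/ precedes the labial consonant /p/, so it assimilates in place to [m]. /tenvinpeatual/ → temvimpeatual.
Rule 2 (intervocalic spirantization): /t/ is a stop between vowels /a/ and /u/, so it spirantizes to the fricative [s]. /temvimpeatual/ → temvimpeasual.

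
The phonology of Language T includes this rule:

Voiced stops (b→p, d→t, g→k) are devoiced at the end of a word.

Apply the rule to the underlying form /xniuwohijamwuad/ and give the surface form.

/d/ is a voiced stop in word-final position, so it devoices to [t].
Surface form: [xniuwohijamwuat].

xniuwohijamwuat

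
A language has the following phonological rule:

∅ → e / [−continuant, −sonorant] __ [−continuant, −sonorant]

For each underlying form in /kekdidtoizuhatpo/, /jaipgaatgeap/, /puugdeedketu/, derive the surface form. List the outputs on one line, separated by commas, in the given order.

/kekdidtoizuhatpo/: /k/ and /d/ form a stop–stop cluster, so [e] is inserted between them. /d/ and /t/ form a stop–stop cluster, so [e] is inserted between them. /t/ and /p/ form a stop–stop cluster, so [e] is inserted between them. → [kekedidetoizuhatepo].
/jaipgaatgeap/: /p/ and /g/ form a stop–stop cluster, so [e] is inserted between them. /t/ and /g/ form a stop–stop cluster, so [e] is inserted between them. → [jaipegaategeap].
/puugdeedketu/: /g/ and /d/ form a stop–stop cluster, so [e] is inserted between them. /d/ and /k/ form a stop–stop cluster, so [e] is inserted between them. → [puugedeedeketu].

kekedidetoizuhatepo, jaipegaategeap, puugedeedeketu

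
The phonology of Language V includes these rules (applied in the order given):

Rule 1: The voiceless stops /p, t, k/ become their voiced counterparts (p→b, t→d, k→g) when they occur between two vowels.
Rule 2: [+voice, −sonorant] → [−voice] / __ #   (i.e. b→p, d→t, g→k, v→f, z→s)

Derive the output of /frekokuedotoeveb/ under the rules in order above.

fregoguedodoevep

Rule 1 (intervocalic voicing): /k/ is a voiceless stop between vowels /e/ and /o/, so it voices to [g]. /k/ is a voiceless stop between vowels /o/ and /u/, so it voices to [g]. /t/ is a voiceless stop between vowels /o/ and /o/, so it voices to [d]. /frekokuedotoeveb/ → fregoguedodoeveb.
Rule 2 (final devoicing): /b/ is a voiced obstruent in word-final position, so it devoices to [p]. /fregoguedodoeveb/ → fregoguedodoevep.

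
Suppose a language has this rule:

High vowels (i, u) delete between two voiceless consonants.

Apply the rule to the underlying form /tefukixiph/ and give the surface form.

tefkxph

/u/ is a high vowel flanked by voiceless consonants /f/ and /k/, so it deletes.
/i/ is a high vowel flanked by voiceless consonants /k/ and /x/, so it deletes.
/i/ is a high vowel flanked by voiceless consonants /x/ and /p/, so it deletes.
Surface form: [tefkxph].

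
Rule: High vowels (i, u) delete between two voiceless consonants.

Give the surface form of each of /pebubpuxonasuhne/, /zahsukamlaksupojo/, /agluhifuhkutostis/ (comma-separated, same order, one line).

/pebubpuxonasuhne/: /u/ is a high vowel flanked by voiceless consonants /p/ and /x/, so it deletes. /u/ is a high vowel flanked by voiceless consonants /s/ and /h/, so it deletes. → [pebubpxonashne].
/zahsukamlaksupojo/: /u/ is a high vowel flanked by voiceless consonants /s/ and /k/, so it deletes. /u/ is a high vowel flanked by voiceless consonants /s/ and /p/, so it deletes. → [zahskamlakspojo].
/agluhifuhkutostis/: /i/ is a high vowel flanked by voiceless consonants /h/ and /f/, so it deletes. /u/ is a high vowel flanked by voiceless consonants /f/ and /h/, so it deletes. /u/ is a high vowel flanked by voiceless consonants /k/ and /t/, so it deletes. /i/ is a high vowel flanked by voiceless consonants /t/ and /s/, so it deletes. → [agluhfhktosts].

pebubpxonashne, zahskamlakspojo, agluhfhktosts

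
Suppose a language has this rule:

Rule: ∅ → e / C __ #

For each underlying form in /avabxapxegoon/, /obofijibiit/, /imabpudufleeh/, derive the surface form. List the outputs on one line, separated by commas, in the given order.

/avabxapxegoon/: the form ends in the consonant /n/, so [e] is inserted word-finally. → [avabxapxegoone].
/obofijibiit/: the form ends in the consonant /t/, so [e] is inserted word-finally. → [obofijibiite].
/imabpudufleeh/: the form ends in the consonant /h/, so [e] is inserted word-finally. → [imabpudufleehe].

avabxapxegoone, obofijibiite, imabpudufleehe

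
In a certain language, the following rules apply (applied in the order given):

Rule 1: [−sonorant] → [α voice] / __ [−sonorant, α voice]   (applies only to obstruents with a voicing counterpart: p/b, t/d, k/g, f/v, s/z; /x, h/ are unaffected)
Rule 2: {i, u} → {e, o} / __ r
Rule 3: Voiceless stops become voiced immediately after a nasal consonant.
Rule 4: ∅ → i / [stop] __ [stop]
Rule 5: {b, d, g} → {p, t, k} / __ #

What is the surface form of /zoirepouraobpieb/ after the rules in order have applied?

zoerepooraopipiep

Rule 1 (regressive voicing assimilation): /b/ precedes the voiceless obstruent /p/, so it devoices to [p] by assimilation. /zoirepouraobpieb/ → zoirepouraoppieb.
Rule 2 (pre-rhotic lowering): /i/ is a high vowel immediately before /r/, so it lowers to [e]. /u/ is a high vowel immediately before /r/, so it lowers to [o]. /zoirepouraoppieb/ → zoerepooraoppieb.
Rule 3 (post-nasal voicing): no segment meets the environment; /zoerepooraoppieb/ is unchanged.
Rule 4 (stop-cluster i-epenthesis): /p/ and /p/ form a stop–stop cluster, so [i] is inserted between them. /zoerepooraoppieb/ → zoerepooraopipieb.
Rule 5 (final devoicing): /b/ is a voiced stop in word-final position, so it devoices to [p]. /zoerepooraopipieb/ → zoerepooraopipiep.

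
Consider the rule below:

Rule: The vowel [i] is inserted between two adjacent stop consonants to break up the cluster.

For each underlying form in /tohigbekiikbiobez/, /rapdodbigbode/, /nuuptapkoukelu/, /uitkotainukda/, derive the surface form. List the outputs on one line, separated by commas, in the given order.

tohigibekiikibiobez, rapidodibigibode, nuupitapikoukelu, uitikotainukida

/tohigbekiikbiobez/: /g/ and /b/ form a stop–stop cluster, so [i] is inserted between them. /k/ and /b/ form a stop–stop cluster, so [i] is inserted between them. → [tohigibekiikibiobez].
/rapdodbigbode/: /p/ and /d/ form a stop–stop cluster, so [i] is inserted between them. /d/ and /b/ form a stop–stop cluster, so [i] is inserted between them. /g/ and /b/ form a stop–stop cluster, so [i] is inserted between them. → [rapidodibigibode].
/nuuptapkoukelu/: /p/ and /t/ form a stop–stop cluster, so [i] is inserted between them. /p/ and /k/ form a stop–stop cluster, so [i] is inserted between them. → [nuupitapikoukelu].
/uitkotainukda/: /t/ and /k/ form a stop–stop cluster, so [i] is inserted between them. /k/ and /d/ form a stop–stop cluster, so [i] is inserted between them. → [uitikotainukida].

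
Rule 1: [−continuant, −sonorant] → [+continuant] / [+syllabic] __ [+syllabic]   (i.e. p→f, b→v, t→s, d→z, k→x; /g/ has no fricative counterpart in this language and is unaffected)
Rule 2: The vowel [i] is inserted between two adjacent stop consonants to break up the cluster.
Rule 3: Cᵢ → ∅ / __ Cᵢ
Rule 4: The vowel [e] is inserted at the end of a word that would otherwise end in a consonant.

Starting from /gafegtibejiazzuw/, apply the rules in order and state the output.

Rule 1 (intervocalic spirantization): /b/ is a stop between vowels /i/ and /e/, so it spirantizes to the fricative [v]. /gafegtibejiazzuw/ → gafegtivejiazzuw.
Rule 2 (stop-cluster i-epenthesis): /g/ and /t/ form a stop–stop cluster, so [i] is inserted between them. /gafegtivejiazzuw/ → gafegitivejiazzuw.
Rule 3 (degemination): /zz/ is a geminate; the first /z/ deletes. /gafegitivejiazzuw/ → gafegitivejiazuw.
Rule 4 (final e-epenthesis): the form ends in the consonant /w/, so [e] is inserted word-finally. /gafegitivejiazuw/ → gafegitivejiazuwe.

gafegitivejiazuwe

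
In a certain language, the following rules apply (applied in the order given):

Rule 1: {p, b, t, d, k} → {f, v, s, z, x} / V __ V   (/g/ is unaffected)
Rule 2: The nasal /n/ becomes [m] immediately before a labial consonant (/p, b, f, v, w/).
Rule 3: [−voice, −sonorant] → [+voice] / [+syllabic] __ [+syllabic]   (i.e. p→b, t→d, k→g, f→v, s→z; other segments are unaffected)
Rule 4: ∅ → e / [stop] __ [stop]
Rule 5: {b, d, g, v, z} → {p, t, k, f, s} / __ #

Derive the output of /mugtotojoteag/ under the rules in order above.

mugetozojozeak

Rule 1 (intervocalic spirantization): /t/ is a stop between vowels /o/ and /o/, so it spirantizes to the fricative [s]. /t/ is a stop between vowels /o/ and /e/, so it spirantizes to the fricative [s]. /mugtotojoteag/ → mugtosojoseag.
Rule 2 (nasal place assimilation): no segment meets the environment; /mugtosojoseag/ is unchanged.
Rule 3 (intervocalic voicing): /s/ is a voiceless obstruent between vowels /o/ and /o/, so it voices to [z]. /s/ is a voiceless obstruent between vowels /o/ and /e/, so it voices to [z]. /mugtosojoseag/ → mugtozojozeag.
Rule 4 (stop-cluster e-epenthesis): /g/ and /t/ form a stop–stop cluster, so [e] is inserted between them. /mugtozojozeag/ → mugetozojozeag.
Rule 5 (final devoicing): /g/ is a voiced obstruent in word-final position, so it devoices to [k]. /mugetozojozeag/ → mugetozojozeak.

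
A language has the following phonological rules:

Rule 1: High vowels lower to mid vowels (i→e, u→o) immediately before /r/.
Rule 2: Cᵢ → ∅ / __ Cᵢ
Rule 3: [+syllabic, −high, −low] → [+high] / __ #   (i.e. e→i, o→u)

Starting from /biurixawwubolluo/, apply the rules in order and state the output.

biorixawuboluu

Rule 1 (pre-rhotic lowering): /u/ is a high vowel immediately before /r/, so it lowers to [o]. /biurixawwubolluo/ → biorixawwubolluo.
Rule 2 (degemination): /ww/ is a geminate; the first /w/ deletes. /ll/ is a geminate; the first /l/ deletes. /biorixawwubolluo/ → biorixawuboluo.
Rule 3 (final vowel raising): /o/ is a mid vowel in word-final position, so it raises to [u]. /biorixawuboluo/ → biorixawuboluu.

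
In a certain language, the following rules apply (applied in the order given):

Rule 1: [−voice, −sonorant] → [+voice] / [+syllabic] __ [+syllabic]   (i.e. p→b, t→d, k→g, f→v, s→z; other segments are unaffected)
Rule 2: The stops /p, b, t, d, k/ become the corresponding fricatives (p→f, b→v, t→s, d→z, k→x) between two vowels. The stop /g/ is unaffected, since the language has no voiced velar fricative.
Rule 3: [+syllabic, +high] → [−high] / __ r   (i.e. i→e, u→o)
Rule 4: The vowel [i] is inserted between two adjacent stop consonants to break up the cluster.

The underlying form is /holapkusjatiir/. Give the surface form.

holapikusjazier

Rule 1 (intervocalic voicing): /t/ is a voiceless obstruent between vowels /a/ and /i/, so it voices to [d]. /holapkusjatiir/ → holapkusjadiir.
Rule 2 (intervocalic spirantization): /d/ is a stop between vowels /a/ and /i/, so it spirantizes to the fricative [z]. /holapkusjadiir/ → holapkusjaziir.
Rule 3 (pre-rhotic lowering): /i/ is a high vowel immediately before /r/, so it lowers to [e]. /holapkusjaziir/ → holapkusjazier.
Rule 4 (stop-cluster i-epenthesis): /p/ and /k/ form a stop–stop cluster, so [i] is inserted between them. /holapkusjazier/ → holapikusjazier.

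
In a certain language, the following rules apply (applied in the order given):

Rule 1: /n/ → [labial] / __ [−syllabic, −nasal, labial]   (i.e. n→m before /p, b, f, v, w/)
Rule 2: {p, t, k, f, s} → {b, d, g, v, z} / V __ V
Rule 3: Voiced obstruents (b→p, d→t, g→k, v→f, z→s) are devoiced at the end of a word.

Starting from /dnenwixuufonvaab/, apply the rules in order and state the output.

dnemwixuuvomvaap

Rule 1 (nasal place assimilation): /n/ precedes the labial consonant /w/, so it assimilates in place to [m]. /n/ precedes the labial consonant /v/, so it assimilates in place to [m]. /dnenwixuufonvaab/ → dnemwixuufomvaab.
Rule 2 (intervocalic voicing): /f/ is a voiceless obstruent between vowels /u/ and /o/, so it voices to [v]. /dnemwixuufomvaab/ → dnemwixuuvomvaab.
Rule 3 (final devoicing): /b/ is a voiced obstruent in word-final position, so it devoices to [p]. /dnemwixuuvomvaab/ → dnemwixuuvomvaap.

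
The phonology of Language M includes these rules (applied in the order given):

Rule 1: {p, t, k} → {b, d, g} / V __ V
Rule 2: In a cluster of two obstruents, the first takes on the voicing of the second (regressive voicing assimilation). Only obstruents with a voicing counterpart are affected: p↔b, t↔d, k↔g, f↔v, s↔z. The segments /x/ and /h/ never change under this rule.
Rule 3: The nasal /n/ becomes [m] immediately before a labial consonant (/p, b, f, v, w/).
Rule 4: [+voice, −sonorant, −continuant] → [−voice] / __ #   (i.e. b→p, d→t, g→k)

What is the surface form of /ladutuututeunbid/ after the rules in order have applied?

Rule 1 (intervocalic voicing): /t/ is a voiceless stop between vowels /u/ and /u/, so it voices to [d]. /t/ is a voiceless stop between vowels /u/ and /u/, so it voices to [d]. /t/ is a voiceless stop between vowels /u/ and /e/, so it voices to [d]. /ladutuututeunbid/ → laduduududeunbid.
Rule 2 (regressive voicing assimilation): no segment meets the environment; /laduduududeunbid/ is unchanged.
Rule 3 (nasal place assimilation): /n/ precedes the labial consonant /b/, so it assimilates in place to [m]. /laduduududeunbid/ → laduduududeumbid.
Rule 4 (final devoicing): /d/ is a voiced stop in word-final position, so it devoices to [t]. /laduduududeumbid/ → laduduududeumbit.

laduduududeumbit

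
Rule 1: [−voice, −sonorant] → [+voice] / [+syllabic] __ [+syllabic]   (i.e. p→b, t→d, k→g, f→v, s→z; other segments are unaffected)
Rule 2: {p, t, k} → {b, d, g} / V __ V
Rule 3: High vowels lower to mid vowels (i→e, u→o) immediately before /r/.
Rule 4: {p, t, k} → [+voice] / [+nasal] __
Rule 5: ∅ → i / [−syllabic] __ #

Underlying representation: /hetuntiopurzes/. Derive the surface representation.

Rule 1 (intervocalic voicing): /t/ is a voiceless obstruent between vowels /e/ and /u/, so it voices to [d]. /p/ is a voiceless obstruent between vowels /o/ and /u/, so it voices to [b]. /hetuntiopurzes/ → heduntioburzes.
Rule 2 (intervocalic voicing): no segment meets the environment; /heduntioburzes/ is unchanged.
Rule 3 (pre-rhotic lowering): /u/ is a high vowel immediately before /r/, so it lowers to [o]. /heduntioburzes/ → heduntioborzes.
Rule 4 (post-nasal voicing): /t/ is a voiceless stop immediately after the nasal /n/, so it voices to [d]. /heduntioborzes/ → hedundioborzes.
Rule 5 (final i-epenthesis): the form ends in the consonant /s/, so [i] is inserted word-finally. /hedundioborzes/ → hedundioborzesi.

hedundioborzesi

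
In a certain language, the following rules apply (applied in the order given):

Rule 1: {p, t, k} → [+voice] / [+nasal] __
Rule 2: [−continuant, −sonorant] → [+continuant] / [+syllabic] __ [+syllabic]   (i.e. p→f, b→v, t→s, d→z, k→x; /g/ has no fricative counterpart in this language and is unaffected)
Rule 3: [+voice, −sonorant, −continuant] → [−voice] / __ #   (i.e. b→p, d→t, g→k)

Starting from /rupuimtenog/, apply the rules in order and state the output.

Rule 1 (post-nasal voicing): /t/ is a voiceless stop immediately after the nasal /m/, so it voices to [d]. /rupuimtenog/ → rupuimdenog.
Rule 2 (intervocalic spirantization): /p/ is a stop between vowels /u/ and /u/, so it spirantizes to the fricative [f]. /rupuimdenog/ → rufuimdenog.
Rule 3 (final devoicing): /g/ is a voiced stop in word-final position, so it devoices to [k]. /rufuimdenog/ → rufuimdenok.

rufuimdenok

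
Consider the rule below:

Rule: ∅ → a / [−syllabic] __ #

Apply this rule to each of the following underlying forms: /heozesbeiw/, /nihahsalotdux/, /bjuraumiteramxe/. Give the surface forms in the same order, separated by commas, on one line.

heozesbeiwa, nihahsalotduxa, bjuraumiteramxe

/heozesbeiw/: the form ends in the consonant /w/, so [a] is inserted word-finally. → [heozesbeiwa].
/nihahsalotdux/: the form ends in the consonant /x/, so [a] is inserted word-finally. → [nihahsalotduxa].
/bjuraumiteramxe/: the rule's environment is not met; surfaces unchanged as [bjuraumiteramxe].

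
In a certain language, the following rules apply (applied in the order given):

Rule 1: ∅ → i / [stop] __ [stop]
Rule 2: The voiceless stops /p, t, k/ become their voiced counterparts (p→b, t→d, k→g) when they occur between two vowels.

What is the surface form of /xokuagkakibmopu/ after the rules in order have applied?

xoguagigagibmobu

Rule 1 (stop-cluster i-epenthesis): /g/ and /k/ form a stop–stop cluster, so [i] is inserted between them. /xokuagkakibmopu/ → xokuagikakibmopu.
Rule 2 (intervocalic voicing): /k/ is a voiceless stop between vowels /o/ and /u/, so it voices to [g]. /k/ is a voiceless stop between vowels /i/ and /a/, so it voices to [g]. /k/ is a voiceless stop between vowels /a/ and /i/, so it voices to [g]. /p/ is a voiceless stop between vowels /o/ and /u/, so it voices to [b]. /xokuagikakibmopu/ → xoguagigagibmobu.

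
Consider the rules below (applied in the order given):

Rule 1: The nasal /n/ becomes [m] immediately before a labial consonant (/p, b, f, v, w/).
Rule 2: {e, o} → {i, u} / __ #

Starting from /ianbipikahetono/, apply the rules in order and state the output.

iambipikahetonu

Rule 1 (nasal place assimilation): /n/ precedes the labial consonant /b/, so it assimilates in place to [m]. /ianbipikahetono/ → iambipikahetono.
Rule 2 (final vowel raising): /o/ is a mid vowel in word-final position, so it raises to [u]. /iambipikahetono/ → iambipikahetonu.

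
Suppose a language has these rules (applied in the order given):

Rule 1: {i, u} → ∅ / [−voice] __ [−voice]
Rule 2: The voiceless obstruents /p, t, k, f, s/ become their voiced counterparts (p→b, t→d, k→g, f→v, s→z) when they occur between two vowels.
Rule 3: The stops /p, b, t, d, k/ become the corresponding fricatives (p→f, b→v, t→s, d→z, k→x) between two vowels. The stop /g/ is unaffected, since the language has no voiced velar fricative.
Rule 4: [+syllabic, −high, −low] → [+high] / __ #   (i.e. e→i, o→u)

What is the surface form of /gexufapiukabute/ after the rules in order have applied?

gexfaviugavuzi

Rule 1 (high vowel syncope): /u/ is a high vowel flanked by voiceless consonants /x/ and /f/, so it deletes. /gexufapiukabute/ → gexfapiukabute.
Rule 2 (intervocalic voicing): /p/ is a voiceless obstruent between vowels /a/ and /i/, so it voices to [b]. /k/ is a voiceless obstruent between vowels /u/ and /a/, so it voices to [g]. /t/ is a voiceless obstruent between vowels /u/ and /e/, so it voices to [d]. /gexfapiukabute/ → gexfabiugabude.
Rule 3 (intervocalic spirantization): /b/ is a stop between vowels /a/ and /i/, so it spirantizes to the fricative [v]. /b/ is a stop between vowels /a/ and /u/, so it spirantizes to the fricative [v]. /d/ is a stop between vowels /u/ and /e/, so it spirantizes to the fricative [z]. /gexfabiugabude/ → gexfaviugavuze.
Rule 4 (final vowel raising): /e/ is a mid vowel in word-final position, so it raises to [i]. /gexfaviugavuze/ → gexfaviugavuzi.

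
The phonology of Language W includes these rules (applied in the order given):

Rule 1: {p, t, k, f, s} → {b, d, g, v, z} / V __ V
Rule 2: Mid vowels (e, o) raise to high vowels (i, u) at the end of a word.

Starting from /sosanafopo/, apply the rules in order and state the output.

Rule 1 (intervocalic voicing): /s/ is a voiceless obstruent between vowels /o/ and /a/, so it voices to [z]. /f/ is a voiceless obstruent between vowels /a/ and /o/, so it voices to [v]. /p/ is a voiceless obstruent between vowels /o/ and /o/, so it voices to [b]. /sosanafopo/ → sozanavobo.
Rule 2 (final vowel raising): /o/ is a mid vowel in word-final position, so it raises to [u]. /sozanavobo/ → sozanavobu.

sozanavobu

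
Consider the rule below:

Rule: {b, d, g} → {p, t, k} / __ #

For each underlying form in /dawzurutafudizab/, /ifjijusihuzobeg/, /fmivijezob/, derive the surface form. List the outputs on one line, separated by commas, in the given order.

dawzurutafudizap, ifjijusihuzobek, fmivijezop

/dawzurutafudizab/: /b/ is a voiced stop in word-final position, so it devoices to [p]. → [dawzurutafudizap].
/ifjijusihuzobeg/: /g/ is a voiced stop in word-final position, so it devoices to [k]. → [ifjijusihuzobek].
/fmivijezob/: /b/ is a voiced stop in word-final position, so it devoices to [p]. → [fmivijezop].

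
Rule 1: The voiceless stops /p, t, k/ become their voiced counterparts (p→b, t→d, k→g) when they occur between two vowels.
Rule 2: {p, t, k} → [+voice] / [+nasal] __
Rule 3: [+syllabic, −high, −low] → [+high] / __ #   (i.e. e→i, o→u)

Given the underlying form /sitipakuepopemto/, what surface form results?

Rule 1 (intervocalic voicing): /t/ is a voiceless stop between vowels /i/ and /i/, so it voices to [d]. /p/ is a voiceless stop between vowels /i/ and /a/, so it voices to [b]. /k/ is a voiceless stop between vowels /a/ and /u/, so it voices to [g]. /p/ is a voiceless stop between vowels /e/ and /o/, so it voices to [b]. /p/ is a voiceless stop between vowels /o/ and /e/, so it voices to [b]. /sitipakuepopemto/ → sidibaguebobemto.
Rule 2 (post-nasal voicing): /t/ is a voiceless stop immediately after the nasal /m/, so it voices to [d]. /sidibaguebobemto/ → sidibaguebobemdo.
Rule 3 (final vowel raising): /o/ is a mid vowel in word-final position, so it raises to [u]. /sidibaguebobemdo/ → sidibaguebobemdu.

sidibaguebobemdu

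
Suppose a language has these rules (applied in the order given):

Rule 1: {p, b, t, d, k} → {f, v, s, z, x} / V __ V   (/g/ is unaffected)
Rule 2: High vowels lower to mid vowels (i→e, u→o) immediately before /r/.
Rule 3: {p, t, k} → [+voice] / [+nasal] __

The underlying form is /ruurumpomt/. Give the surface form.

Rule 1 (intervocalic spirantization): no segment meets the environment; /ruurumpomt/ is unchanged.
Rule 2 (pre-rhotic lowering): /u/ is a high vowel immediately before /r/, so it lowers to [o]. /ruurumpomt/ → ruorumpomt.
Rule 3 (post-nasal voicing): /p/ is a voiceless stop immediately after the nasal /m/, so it voices to [b]. /t/ is a voiceless stop immediately after the nasal /m/, so it voices to [d]. /ruorumpomt/ → ruorumbomd.

ruorumbomd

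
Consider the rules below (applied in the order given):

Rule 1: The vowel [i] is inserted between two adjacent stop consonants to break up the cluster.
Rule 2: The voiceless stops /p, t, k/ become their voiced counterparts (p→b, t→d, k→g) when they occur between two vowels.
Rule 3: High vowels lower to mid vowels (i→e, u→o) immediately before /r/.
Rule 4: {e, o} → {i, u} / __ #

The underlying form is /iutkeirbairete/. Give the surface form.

Rule 1 (stop-cluster i-epenthesis): /t/ and /k/ form a stop–stop cluster, so [i] is inserted between them. /iutkeirbairete/ → iutikeirbairete.
Rule 2 (intervocalic voicing): /t/ is a voiceless stop between vowels /u/ and /i/, so it voices to [d]. /k/ is a voiceless stop between vowels /i/ and /e/, so it voices to [g]. /t/ is a voiceless stop between vowels /e/ and /e/, so it voices to [d]. /iutikeirbairete/ → iudigeirbairede.
Rule 3 (pre-rhotic lowering): /i/ is a high vowel immediately before /r/, so it lowers to [e]. /i/ is a high vowel immediately before /r/, so it lowers to [e]. /iudigeirbairede/ → iudigeerbaerede.
Rule 4 (final vowel raising): /e/ is a mid vowel in word-final position, so it raises to [i]. /iudigeerbaerede/ → iudigeerbaeredi.

iudigeerbaeredi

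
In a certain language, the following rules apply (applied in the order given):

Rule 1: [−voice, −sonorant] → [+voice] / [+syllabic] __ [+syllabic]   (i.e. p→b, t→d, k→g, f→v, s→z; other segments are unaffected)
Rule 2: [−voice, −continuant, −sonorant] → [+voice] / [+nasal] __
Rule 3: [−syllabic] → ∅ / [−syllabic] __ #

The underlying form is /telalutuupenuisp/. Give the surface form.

Rule 1 (intervocalic voicing): /t/ is a voiceless obstruent between vowels /u/ and /u/, so it voices to [d]. /p/ is a voiceless obstruent between vowels /u/ and /e/, so it voices to [b]. /telalutuupenuisp/ → telaluduubenuisp.
Rule 2 (post-nasal voicing): no segment meets the environment; /telaluduubenuisp/ is unchanged.
Rule 3 (final cluster simplification): /p/ is the second consonant of a word-final cluster /sp/, so it deletes. /telaluduubenuisp/ → telaluduubenuis.

telaluduubenuis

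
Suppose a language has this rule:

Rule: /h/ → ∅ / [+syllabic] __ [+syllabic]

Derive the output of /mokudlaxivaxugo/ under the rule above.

mokudlaxivaxugo

No segment of /mokudlaxivaxugo/ meets the structural description of the rule, so the form surfaces unchanged.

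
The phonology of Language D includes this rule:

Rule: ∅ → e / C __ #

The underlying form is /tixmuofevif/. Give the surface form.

the form ends in the consonant /f/, so [e] is inserted word-finally.
Surface form: [tixmuofevife].

tixmuofevife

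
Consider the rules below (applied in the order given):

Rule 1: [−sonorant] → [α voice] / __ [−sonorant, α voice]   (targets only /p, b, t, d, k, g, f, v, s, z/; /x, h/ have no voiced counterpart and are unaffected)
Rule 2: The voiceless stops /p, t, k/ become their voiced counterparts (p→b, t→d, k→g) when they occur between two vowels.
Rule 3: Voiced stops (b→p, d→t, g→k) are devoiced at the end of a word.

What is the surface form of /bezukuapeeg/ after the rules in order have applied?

Rule 1 (regressive voicing assimilation): no segment meets the environment; /bezukuapeeg/ is unchanged.
Rule 2 (intervocalic voicing): /k/ is a voiceless stop between vowels /u/ and /u/, so it voices to [g]. /p/ is a voiceless stop between vowels /a/ and /e/, so it voices to [b]. /bezukuapeeg/ → bezuguabeeg.
Rule 3 (final devoicing): /g/ is a voiced stop in word-final position, so it devoices to [k]. /bezuguabeeg/ → bezuguabeek.

bezuguabeek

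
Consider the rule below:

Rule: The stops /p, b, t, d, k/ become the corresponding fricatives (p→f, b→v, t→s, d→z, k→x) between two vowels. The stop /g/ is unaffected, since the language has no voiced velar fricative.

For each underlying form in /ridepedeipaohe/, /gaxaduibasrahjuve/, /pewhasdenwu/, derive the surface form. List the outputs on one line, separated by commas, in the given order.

/ridepedeipaohe/: /d/ is a stop between vowels /i/ and /e/, so it spirantizes to the fricative [z]. /p/ is a stop between vowels /e/ and /e/, so it spirantizes to the fricative [f]. /d/ is a stop between vowels /e/ and /e/, so it spirantizes to the fricative [z]. /p/ is a stop between vowels /i/ and /a/, so it spirantizes to the fricative [f]. → [rizefezeifaohe].
/gaxaduibasrahjuve/: /d/ is a stop between vowels /a/ and /u/, so it spirantizes to the fricative [z]. /b/ is a stop between vowels /i/ and /a/, so it spirantizes to the fricative [v]. → [gaxazuivasrahjuve].
/pewhasdenwu/: the rule's environment is not met; surfaces unchanged as [pewhasdenwu].

rizefezeifaohe, gaxazuivasrahjuve, pewhasdenwu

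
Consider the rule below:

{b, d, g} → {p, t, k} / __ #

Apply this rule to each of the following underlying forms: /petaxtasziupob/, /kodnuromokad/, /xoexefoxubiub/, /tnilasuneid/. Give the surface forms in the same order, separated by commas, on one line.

/petaxtasziupob/: /b/ is a voiced stop in word-final position, so it devoices to [p]. → [petaxtasziupop].
/kodnuromokad/: /d/ is a voiced stop in word-final position, so it devoices to [t]. → [kodnuromokat].
/xoexefoxubiub/: /b/ is a voiced stop in word-final position, so it devoices to [p]. → [xoexefoxubiup].
/tnilasuneid/: /d/ is a voiced stop in word-final position, so it devoices to [t]. → [tnilasuneit].

petaxtasziupop, kodnuromokat, xoexefoxubiup, tnilasuneit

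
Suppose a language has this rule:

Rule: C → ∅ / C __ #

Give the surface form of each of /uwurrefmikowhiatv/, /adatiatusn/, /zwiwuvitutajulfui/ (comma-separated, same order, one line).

uwurrefmikowhiat, adatiatus, zwiwuvitutajulfui

/uwurrefmikowhiatv/: /v/ is the second consonant of a word-final cluster /tv/, so it deletes. → [uwurrefmikowhiat].
/adatiatusn/: /n/ is the second consonant of a word-final cluster /sn/, so it deletes. → [adatiatus].
/zwiwuvitutajulfui/: the rule's environment is not met; surfaces unchanged as [zwiwuvitutajulfui].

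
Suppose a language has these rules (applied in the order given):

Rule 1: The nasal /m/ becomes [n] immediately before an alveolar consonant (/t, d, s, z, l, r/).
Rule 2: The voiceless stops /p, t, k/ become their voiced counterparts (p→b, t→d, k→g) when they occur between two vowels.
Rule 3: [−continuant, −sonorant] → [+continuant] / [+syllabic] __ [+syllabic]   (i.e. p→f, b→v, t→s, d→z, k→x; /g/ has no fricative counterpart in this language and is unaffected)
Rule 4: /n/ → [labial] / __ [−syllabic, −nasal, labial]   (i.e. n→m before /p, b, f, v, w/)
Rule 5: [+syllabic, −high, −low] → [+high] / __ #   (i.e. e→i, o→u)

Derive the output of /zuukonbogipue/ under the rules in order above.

zuugombogivui

Rule 1 (nasal place assimilation): no segment meets the environment; /zuukonbogipue/ is unchanged.
Rule 2 (intervocalic voicing): /k/ is a voiceless stop between vowels /u/ and /o/, so it voices to [g]. /p/ is a voiceless stop between vowels /i/ and /u/, so it voices to [b]. /zuukonbogipue/ → zuugonbogibue.
Rule 3 (intervocalic spirantization): /b/ is a stop between vowels /i/ and /u/, so it spirantizes to the fricative [v]. /zuugonbogibue/ → zuugonbogivue.
Rule 4 (nasal place assimilation): /n/ precedes the labial consonant /b/, so it assimilates in place to [m]. /zuugonbogivue/ → zuugombogivue.
Rule 5 (final vowel raising): /e/ is a mid vowel in word-final position, so it raises to [i]. /zuugombogivue/ → zuugombogivui.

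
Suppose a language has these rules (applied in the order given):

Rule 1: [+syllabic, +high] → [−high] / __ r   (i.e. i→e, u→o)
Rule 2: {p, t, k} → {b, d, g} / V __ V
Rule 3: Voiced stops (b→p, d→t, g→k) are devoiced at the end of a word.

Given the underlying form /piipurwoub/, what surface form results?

piiborwoup

Rule 1 (pre-rhotic lowering): /u/ is a high vowel immediately before /r/, so it lowers to [o]. /piipurwoub/ → piiporwoub.
Rule 2 (intervocalic voicing): /p/ is a voiceless stop between vowels /i/ and /o/, so it voices to [b]. /piiporwoub/ → piiborwoub.
Rule 3 (final devoicing): /b/ is a voiced stop in word-final position, so it devoices to [p]. /piiborwoub/ → piiborwoup.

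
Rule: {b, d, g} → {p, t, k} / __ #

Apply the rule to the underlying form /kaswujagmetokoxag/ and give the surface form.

Scanning /kaswujagmetokoxag/: /g/ at position 8 is not in the conditioning environment; /g/ is a voiced stop in word-final position, so it devoices to [k].
Result: [kaswujagmetokoxak].

kaswujagmetokoxak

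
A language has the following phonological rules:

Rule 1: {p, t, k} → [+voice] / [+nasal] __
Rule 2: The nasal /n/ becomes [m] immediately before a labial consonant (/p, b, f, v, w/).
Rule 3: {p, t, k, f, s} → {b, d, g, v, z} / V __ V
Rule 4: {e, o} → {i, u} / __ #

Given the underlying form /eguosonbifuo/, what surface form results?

eguozombivuu

Rule 1 (post-nasal voicing): no segment meets the environment; /eguosonbifuo/ is unchanged.
Rule 2 (nasal place assimilation): /n/ precedes the labial consonant /b/, so it assimilates in place to [m]. /eguosonbifuo/ → eguosombifuo.
Rule 3 (intervocalic voicing): /s/ is a voiceless obstruent between vowels /o/ and /o/, so it voices to [z]. /f/ is a voiceless obstruent between vowels /i/ and /u/, so it voices to [v]. /eguosombifuo/ → eguozombivuo.
Rule 4 (final vowel raising): /o/ is a mid vowel in word-final position, so it raises to [u]. /eguozombivuo/ → eguozombivuu.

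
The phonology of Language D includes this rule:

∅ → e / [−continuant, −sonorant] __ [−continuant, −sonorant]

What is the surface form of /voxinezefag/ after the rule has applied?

voxinezefag

No segment of /voxinezefag/ meets the structural description of the rule, so the form surfaces unchanged.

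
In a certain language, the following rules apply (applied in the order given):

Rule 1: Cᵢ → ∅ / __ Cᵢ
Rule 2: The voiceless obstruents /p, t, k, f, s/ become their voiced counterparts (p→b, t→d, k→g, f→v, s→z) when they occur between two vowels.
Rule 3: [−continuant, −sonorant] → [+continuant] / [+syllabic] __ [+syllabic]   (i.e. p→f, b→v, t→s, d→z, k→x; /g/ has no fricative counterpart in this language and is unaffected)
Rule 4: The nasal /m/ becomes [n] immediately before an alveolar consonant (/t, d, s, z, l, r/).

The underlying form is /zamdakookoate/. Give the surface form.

zandagoogoaze

Rule 1 (degemination): no segment meets the environment; /zamdakookoate/ is unchanged.
Rule 2 (intervocalic voicing): /k/ is a voiceless obstruent between vowels /a/ and /o/, so it voices to [g]. /k/ is a voiceless obstruent between vowels /o/ and /o/, so it voices to [g]. /t/ is a voiceless obstruent between vowels /a/ and /e/, so it voices to [d]. /zamdakookoate/ → zamdagoogoade.
Rule 3 (intervocalic spirantization): /d/ is a stop between vowels /a/ and /e/, so it spirantizes to the fricative [z]. /zamdagoogoade/ → zamdagoogoaze.
Rule 4 (nasal place assimilation): /m/ precedes the alveolar consonant /d/, so it assimilates in place to [n]. /zamdagoogoaze/ → zandagoogoaze.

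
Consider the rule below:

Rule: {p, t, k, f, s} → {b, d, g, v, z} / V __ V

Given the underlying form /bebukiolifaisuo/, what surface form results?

bebugiolivaizuo

/k/ is a voiceless obstruent between vowels /u/ and /i/, so it voices to [g].
/f/ is a voiceless obstruent between vowels /i/ and /a/, so it voices to [v].
/s/ is a voiceless obstruent between vowels /i/ and /u/, so it voices to [z].
Surface form: [bebugiolivaizuo].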